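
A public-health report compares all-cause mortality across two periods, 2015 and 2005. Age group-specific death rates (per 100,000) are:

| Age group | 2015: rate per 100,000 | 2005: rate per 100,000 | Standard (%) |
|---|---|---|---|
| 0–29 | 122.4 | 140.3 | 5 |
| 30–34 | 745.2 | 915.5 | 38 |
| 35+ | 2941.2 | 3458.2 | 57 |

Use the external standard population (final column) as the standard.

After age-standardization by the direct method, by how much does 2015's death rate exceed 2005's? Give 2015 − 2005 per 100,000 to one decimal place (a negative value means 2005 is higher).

-360.3

Standard weights: 0.05, 0.38, 0.57.
2015: 0.0500×122.4 + 0.3800×745.2 + 0.5700×2941.2 = 1965.7800 per 100,000.
2005: 0.0500×140.3 + 0.3800×915.5 + 0.5700×3458.2 = 2326.0790 per 100,000.
Difference = 1965.7800 − 2326.0790 = -360.2990.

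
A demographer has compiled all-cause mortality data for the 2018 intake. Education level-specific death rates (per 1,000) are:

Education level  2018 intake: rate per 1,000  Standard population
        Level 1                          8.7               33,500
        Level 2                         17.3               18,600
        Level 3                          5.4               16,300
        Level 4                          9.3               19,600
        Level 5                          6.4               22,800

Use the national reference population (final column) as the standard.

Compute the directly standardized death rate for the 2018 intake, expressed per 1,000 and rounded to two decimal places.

9.29

Standard total = 110,800; weights = 0.3023, 0.1679, 0.1471, 0.1769, 0.2058.
Standardized rate: 0.3023×8.7 + 0.1679×17.3 + 0.1471×5.4 + 0.1769×9.3 + 0.2058×6.4 = 9.2911 per 1,000.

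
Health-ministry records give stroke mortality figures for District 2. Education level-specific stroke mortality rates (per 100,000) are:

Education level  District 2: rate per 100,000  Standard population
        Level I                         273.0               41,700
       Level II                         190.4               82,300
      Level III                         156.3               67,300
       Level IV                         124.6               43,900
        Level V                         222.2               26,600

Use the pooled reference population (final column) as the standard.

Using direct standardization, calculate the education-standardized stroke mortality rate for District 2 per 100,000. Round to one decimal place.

Standard total = 261,800; weights = 0.1593, 0.3144, 0.2571, 0.1677, 0.1016.
Standardized rate: 0.1593×273.0 + 0.3144×190.4 + 0.2571×156.3 + 0.1677×124.6 + 0.1016×222.2 = 186.9880 per 100,000.

187.0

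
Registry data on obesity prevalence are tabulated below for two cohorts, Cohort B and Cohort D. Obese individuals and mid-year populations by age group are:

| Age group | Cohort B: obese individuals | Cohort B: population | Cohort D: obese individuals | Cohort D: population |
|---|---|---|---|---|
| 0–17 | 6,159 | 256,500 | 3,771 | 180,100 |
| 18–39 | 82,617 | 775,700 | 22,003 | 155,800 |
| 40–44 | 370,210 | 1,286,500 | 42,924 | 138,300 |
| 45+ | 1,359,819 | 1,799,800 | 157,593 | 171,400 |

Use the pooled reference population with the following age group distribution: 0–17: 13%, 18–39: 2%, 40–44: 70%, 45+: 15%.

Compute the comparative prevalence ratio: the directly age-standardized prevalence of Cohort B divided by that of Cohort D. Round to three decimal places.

Age-specific rates per 1,000 for Cohort B: 24.012, 106.506, 287.765, 755.539.
For Cohort D: 20.938, 141.226, 310.369, 919.446.
Standard weights: 0.13, 0.02, 0.70, 0.15.
Cohort B: 0.1300×24.012 + 0.0200×106.506 + 0.7000×287.765 + 0.1500×755.539 = 320.0182 per 1,000.
Cohort D: 0.1300×20.938 + 0.0200×141.226 + 0.7000×310.369 + 0.1500×919.446 = 360.7215 per 1,000.
Ratio = 320.0182 ÷ 360.7215 = 0.88716.

0.887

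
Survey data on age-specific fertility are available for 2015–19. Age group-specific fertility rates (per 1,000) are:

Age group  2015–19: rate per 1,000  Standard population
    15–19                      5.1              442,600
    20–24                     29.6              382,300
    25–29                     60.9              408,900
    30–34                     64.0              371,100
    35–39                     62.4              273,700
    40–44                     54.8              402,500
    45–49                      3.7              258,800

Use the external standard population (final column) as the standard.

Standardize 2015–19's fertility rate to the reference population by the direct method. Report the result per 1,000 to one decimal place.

40.3

Standard total = 2,539,900; weights = 0.1743, 0.1505, 0.1610, 0.1461, 0.1078, 0.1585, 0.1019.
Standardized rate: 0.1743×5.1 + 0.1505×29.6 + 0.1610×60.9 + 0.1461×64.0 + 0.1078×62.4 + 0.1585×54.8 + 0.1019×3.7 = 40.2847 per 1,000.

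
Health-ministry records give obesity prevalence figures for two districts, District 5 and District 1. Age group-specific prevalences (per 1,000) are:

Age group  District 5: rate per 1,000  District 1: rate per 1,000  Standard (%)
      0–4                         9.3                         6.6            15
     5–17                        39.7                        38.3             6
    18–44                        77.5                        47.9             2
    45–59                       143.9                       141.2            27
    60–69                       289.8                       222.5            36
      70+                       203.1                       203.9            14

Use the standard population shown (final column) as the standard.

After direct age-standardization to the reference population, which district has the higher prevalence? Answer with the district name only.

District 5

Standard weights: 0.15, 0.06, 0.02, 0.27, 0.36, 0.14.
District 5: 0.1500×9.3 + 0.0600×39.7 + 0.0200×77.5 + 0.2700×143.9 + 0.3600×289.8 + 0.1400×203.1 = 176.9420 per 1,000.
District 1: 0.1500×6.6 + 0.0600×38.3 + 0.0200×47.9 + 0.2700×141.2 + 0.3600×222.5 + 0.1400×203.9 = 151.0160 per 1,000.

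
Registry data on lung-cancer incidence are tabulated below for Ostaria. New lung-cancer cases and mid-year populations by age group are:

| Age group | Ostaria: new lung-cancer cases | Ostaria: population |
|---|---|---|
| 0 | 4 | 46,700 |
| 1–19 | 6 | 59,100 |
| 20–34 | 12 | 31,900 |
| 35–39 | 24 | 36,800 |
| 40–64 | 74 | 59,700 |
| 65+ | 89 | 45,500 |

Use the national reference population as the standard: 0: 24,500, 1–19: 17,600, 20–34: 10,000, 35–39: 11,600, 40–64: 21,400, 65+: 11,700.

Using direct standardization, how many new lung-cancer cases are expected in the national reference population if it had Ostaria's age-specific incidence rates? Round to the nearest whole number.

65

Age-specific rates per 100,000 for Ostaria: 8.57, 10.15, 37.62, 65.22, 123.95, 195.60.
Expected new lung-cancer cases = Σ (standard pop × age-specific rate ÷ 100,000)
= 24,500×8.57/100,000 + 17,600×10.15/100,000 + 10,000×37.62/100,000 + 11,600×65.22/100,000 + 21,400×123.95/100,000 + 11,700×195.60/100,000
= 2.10 + 1.79 + 3.76 + 7.57 + 26.53 + 22.89 = 64.62.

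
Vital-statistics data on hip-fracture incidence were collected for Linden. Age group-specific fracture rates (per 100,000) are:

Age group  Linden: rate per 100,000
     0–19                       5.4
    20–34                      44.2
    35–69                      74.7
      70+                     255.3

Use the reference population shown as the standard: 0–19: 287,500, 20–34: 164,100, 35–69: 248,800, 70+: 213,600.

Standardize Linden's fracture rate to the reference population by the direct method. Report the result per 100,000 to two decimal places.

89.63

Standard total = 914,000; weights = 0.3146, 0.1795, 0.2722, 0.2337.
Standardized rate: 0.3146×5.4 + 0.1795×44.2 + 0.2722×74.7 + 0.2337×255.3 = 89.6315 per 100,000.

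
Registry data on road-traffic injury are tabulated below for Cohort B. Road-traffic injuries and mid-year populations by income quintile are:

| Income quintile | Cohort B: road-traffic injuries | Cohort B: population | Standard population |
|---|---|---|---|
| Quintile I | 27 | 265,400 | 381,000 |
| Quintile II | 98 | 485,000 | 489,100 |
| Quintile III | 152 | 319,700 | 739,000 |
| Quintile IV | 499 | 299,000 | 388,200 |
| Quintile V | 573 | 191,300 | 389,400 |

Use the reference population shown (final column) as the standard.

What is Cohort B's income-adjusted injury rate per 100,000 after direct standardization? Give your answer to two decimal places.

Income-specific rates per 100,000 for Cohort B: 10.17, 20.21, 47.54, 166.89, 299.53.
Standard total = 2,386,700; weights = 0.1596, 0.2049, 0.3096, 0.1627, 0.1632.
Standardized rate: 0.1596×10.17 + 0.2049×20.21 + 0.3096×47.54 + 0.1627×166.89 + 0.1632×299.53 = 96.5005 per 100,000.

96.50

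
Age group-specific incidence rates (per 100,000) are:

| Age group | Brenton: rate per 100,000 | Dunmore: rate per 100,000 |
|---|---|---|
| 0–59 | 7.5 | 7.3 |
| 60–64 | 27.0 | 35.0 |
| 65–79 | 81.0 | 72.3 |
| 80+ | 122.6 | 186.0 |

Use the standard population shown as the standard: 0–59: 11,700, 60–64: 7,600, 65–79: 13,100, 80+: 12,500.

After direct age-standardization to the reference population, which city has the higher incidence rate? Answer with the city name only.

Dunmore

Standard total = 44,900; weights = 0.2606, 0.1693, 0.2918, 0.2784.
Brenton: 0.2606×7.5 + 0.1693×27.0 + 0.2918×81.0 + 0.2784×122.6 = 64.2884 per 100,000.
Dunmore: 0.2606×7.3 + 0.1693×35.0 + 0.2918×72.3 + 0.2784×186.0 = 80.7024 per 100,000.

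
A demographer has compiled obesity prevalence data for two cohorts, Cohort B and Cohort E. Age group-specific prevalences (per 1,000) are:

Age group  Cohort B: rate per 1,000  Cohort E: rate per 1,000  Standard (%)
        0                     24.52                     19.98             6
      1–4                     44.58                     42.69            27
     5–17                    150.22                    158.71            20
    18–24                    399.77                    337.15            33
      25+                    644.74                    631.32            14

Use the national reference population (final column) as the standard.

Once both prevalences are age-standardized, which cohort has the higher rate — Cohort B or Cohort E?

Standard weights: 0.06, 0.27, 0.20, 0.33, 0.14.
Cohort B: 0.0600×24.52 + 0.2700×44.58 + 0.2000×150.22 + 0.3300×399.77 + 0.1400×644.74 = 265.7395 per 1,000.
Cohort E: 0.0600×19.98 + 0.2700×42.69 + 0.2000×158.71 + 0.3300×337.15 + 0.1400×631.32 = 244.1114 per 1,000.

Cohort B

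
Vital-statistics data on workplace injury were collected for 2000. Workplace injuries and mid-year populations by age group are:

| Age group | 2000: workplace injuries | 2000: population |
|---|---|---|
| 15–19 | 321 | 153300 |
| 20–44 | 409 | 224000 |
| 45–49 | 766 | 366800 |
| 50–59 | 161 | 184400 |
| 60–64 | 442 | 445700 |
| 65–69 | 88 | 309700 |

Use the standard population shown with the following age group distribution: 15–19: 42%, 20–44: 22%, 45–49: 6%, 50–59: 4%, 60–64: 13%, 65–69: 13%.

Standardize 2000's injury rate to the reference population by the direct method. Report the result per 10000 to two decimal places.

Age-specific rates per 10000 for 2000: 20.94, 18.26, 20.88, 8.73, 9.92, 2.84.
Standard weights: 0.42, 0.22, 0.06, 0.04, 0.13, 0.13.
Standardized rate: 0.4200×20.94 + 0.2200×18.26 + 0.0600×20.88 + 0.0400×8.73 + 0.1300×9.92 + 0.1300×2.84 = 16.0723 per 10000.

16.07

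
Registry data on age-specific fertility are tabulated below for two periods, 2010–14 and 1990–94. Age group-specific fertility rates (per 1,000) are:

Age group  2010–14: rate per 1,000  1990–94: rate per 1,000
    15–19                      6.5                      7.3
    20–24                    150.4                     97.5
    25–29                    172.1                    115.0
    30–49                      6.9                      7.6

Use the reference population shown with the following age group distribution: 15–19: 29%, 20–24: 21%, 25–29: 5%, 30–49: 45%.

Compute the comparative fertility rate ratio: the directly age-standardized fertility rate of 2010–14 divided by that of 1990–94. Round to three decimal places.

1.422

Standard weights: 0.29, 0.21, 0.05, 0.45.
2010–14: 0.2900×6.5 + 0.2100×150.4 + 0.0500×172.1 + 0.4500×6.9 = 45.1790 per 1,000.
1990–94: 0.2900×7.3 + 0.2100×97.5 + 0.0500×115.0 + 0.4500×7.6 = 31.7620 per 1,000.
Ratio = 45.1790 ÷ 31.7620 = 1.42242.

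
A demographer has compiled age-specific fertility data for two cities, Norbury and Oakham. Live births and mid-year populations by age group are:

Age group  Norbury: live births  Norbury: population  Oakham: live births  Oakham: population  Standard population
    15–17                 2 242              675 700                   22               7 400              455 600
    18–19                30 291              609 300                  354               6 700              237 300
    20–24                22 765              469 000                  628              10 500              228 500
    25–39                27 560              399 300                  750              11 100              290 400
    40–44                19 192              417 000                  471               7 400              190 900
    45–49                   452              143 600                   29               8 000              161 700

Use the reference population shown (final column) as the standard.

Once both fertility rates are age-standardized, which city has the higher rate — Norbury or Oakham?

Oakham

Age-specific rates per 1 000 for Norbury: 3.318, 49.714, 48.539, 69.021, 46.024, 3.148.
For Oakham: 2.973, 52.836, 59.810, 67.568, 63.649, 3.625.
Standard total = 1 564 400; weights = 0.2912, 0.1517, 0.1461, 0.1856, 0.1220, 0.1034.
Norbury: 0.2912×3.318 + 0.1517×49.714 + 0.1461×48.539 + 0.1856×69.021 + 0.1220×46.024 + 0.1034×3.148 = 34.3510 per 1 000.
Oakham: 0.2912×2.973 + 0.1517×52.836 + 0.1461×59.810 + 0.1856×67.568 + 0.1220×63.649 + 0.1034×3.625 = 38.3004 per 1 000.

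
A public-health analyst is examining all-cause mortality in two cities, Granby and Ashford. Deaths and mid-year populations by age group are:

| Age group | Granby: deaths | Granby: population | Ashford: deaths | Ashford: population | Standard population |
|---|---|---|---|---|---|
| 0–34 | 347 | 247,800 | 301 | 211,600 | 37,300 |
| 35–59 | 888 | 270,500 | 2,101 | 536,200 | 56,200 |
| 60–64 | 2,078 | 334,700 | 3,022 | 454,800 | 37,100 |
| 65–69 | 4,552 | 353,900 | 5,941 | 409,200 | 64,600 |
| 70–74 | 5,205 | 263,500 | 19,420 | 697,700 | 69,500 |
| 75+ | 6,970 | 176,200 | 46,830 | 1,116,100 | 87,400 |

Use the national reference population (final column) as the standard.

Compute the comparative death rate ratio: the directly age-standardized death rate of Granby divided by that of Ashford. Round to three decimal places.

0.868

Age-specific rates per 1,000 for Granby: 1.400, 3.283, 6.209, 12.862, 19.753, 39.557.
For Ashford: 1.422, 3.918, 6.645, 14.519, 27.834, 41.959.
Standard total = 352,100; weights = 0.1059, 0.1596, 0.1054, 0.1835, 0.1974, 0.2482.
Granby: 0.1059×1.400 + 0.1596×3.283 + 0.1054×6.209 + 0.1835×12.862 + 0.1974×19.753 + 0.2482×39.557 = 17.4045 per 1,000.
Ashford: 0.1059×1.422 + 0.1596×3.918 + 0.1054×6.645 + 0.1835×14.519 + 0.1974×27.834 + 0.2482×41.959 = 20.0493 per 1,000.
Ratio = 17.4045 ÷ 20.0493 = 0.86809.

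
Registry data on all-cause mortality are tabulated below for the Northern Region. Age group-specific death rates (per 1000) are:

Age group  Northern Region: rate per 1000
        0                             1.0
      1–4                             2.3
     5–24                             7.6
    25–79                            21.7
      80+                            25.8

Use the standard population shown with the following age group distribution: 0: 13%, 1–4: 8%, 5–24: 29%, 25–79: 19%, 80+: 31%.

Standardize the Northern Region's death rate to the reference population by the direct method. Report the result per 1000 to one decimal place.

14.6

Standard weights: 0.13, 0.08, 0.29, 0.19, 0.31.
Standardized rate: 0.1300×1.0 + 0.0800×2.3 + 0.2900×7.6 + 0.1900×21.7 + 0.3100×25.8 = 14.6390 per 1000.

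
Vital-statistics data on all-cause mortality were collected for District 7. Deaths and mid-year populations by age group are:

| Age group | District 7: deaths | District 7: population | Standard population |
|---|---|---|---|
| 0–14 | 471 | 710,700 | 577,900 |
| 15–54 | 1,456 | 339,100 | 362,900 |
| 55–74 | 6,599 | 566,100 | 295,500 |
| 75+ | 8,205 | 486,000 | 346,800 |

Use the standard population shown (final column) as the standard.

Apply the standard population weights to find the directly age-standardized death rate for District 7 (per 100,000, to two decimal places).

710.05

Age-specific rates per 100,000 for District 7: 66.27, 429.37, 1165.70, 1688.27.
Standard total = 1,583,100; weights = 0.3650, 0.2292, 0.1867, 0.2191.
Standardized rate: 0.3650×66.27 + 0.2292×429.37 + 0.1867×1165.70 + 0.2191×1688.27 = 710.0458 per 100,000.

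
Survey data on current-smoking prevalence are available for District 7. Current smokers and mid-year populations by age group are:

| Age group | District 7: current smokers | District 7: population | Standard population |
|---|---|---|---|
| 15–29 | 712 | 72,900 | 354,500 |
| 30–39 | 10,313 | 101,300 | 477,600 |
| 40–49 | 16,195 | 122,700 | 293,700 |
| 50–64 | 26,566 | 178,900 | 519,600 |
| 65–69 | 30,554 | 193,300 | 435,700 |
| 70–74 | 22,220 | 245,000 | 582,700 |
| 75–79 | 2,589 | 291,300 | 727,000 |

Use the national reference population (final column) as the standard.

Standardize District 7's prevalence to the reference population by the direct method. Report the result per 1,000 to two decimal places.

Age-specific rates per 1,000 for District 7: 9.767, 101.807, 131.989, 148.496, 158.065, 90.694, 8.888.
Standard total = 3,390,800; weights = 0.1045, 0.1409, 0.0866, 0.1532, 0.1285, 0.1718, 0.2144.
Standardized rate: 0.1045×9.767 + 0.1409×101.807 + 0.0866×131.989 + 0.1532×148.496 + 0.1285×158.065 + 0.1718×90.694 + 0.2144×8.888 = 87.3501 per 1,000.

87.35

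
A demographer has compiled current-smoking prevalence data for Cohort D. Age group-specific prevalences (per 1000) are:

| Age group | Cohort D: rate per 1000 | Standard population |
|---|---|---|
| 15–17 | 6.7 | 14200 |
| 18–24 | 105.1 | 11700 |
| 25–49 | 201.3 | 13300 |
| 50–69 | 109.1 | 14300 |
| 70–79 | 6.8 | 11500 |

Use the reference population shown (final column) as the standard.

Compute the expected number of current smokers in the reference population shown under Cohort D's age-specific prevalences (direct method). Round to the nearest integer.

Expected current smokers = Σ (standard pop × age-specific rate ÷ 1000)
= 14200×6.7/1000 + 11700×105.1/1000 + 13300×201.3/1000 + 14300×109.1/1000 + 11500×6.8/1000
= 95.14 + 1229.67 + 2677.29 + 1560.13 + 78.20 = 5640.43.

5640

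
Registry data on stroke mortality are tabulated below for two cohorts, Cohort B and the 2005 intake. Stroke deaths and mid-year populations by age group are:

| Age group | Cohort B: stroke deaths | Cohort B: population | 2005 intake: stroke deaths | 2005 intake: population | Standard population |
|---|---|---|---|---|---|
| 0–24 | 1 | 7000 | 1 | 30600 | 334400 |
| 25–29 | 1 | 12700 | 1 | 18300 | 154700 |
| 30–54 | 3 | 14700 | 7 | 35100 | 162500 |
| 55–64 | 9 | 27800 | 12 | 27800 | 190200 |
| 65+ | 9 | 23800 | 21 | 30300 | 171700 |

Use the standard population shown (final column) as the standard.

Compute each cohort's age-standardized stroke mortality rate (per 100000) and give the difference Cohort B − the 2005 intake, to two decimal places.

Age-specific rates per 100000 for Cohort B: 14.29, 7.87, 20.41, 32.37, 37.82.
For the 2005 intake: 3.27, 5.46, 19.94, 43.17, 69.31.
Standard total = 1013500; weights = 0.3299, 0.1526, 0.1603, 0.1877, 0.1694.
Cohort B: 0.3299×14.29 + 0.1526×7.87 + 0.1603×20.41 + 0.1877×32.37 + 0.1694×37.82 = 21.6695 per 100000.
The 2005 intake: 0.3299×3.27 + 0.1526×5.46 + 0.1603×19.94 + 0.1877×43.17 + 0.1694×69.31 = 24.9521 per 100000.
Difference = 21.6695 − 24.9521 = -3.2827.

-3.28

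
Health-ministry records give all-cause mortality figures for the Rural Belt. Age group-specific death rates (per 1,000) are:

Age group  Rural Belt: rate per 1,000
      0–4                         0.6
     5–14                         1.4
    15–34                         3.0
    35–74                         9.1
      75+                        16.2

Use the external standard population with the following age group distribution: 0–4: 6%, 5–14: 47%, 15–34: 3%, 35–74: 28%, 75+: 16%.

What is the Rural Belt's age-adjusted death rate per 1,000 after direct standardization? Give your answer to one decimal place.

5.9

Standard weights: 0.06, 0.47, 0.03, 0.28, 0.16.
Standardized rate: 0.0600×0.6 + 0.4700×1.4 + 0.0300×3.0 + 0.2800×9.1 + 0.1600×16.2 = 5.9240 per 1,000.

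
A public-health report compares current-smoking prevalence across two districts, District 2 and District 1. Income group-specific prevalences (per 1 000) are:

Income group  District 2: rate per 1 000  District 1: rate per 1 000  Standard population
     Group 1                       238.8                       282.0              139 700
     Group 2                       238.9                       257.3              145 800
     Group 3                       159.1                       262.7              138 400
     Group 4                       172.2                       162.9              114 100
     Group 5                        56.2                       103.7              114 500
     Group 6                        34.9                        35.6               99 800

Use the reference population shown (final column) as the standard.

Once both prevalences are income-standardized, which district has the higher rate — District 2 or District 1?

District 1

Standard total = 752 300; weights = 0.1857, 0.1938, 0.1840, 0.1517, 0.1522, 0.1327.
District 2: 0.1857×238.8 + 0.1938×238.9 + 0.1840×159.1 + 0.1517×172.2 + 0.1522×56.2 + 0.1327×34.9 = 159.2149 per 1 000.
District 1: 0.1857×282.0 + 0.1938×257.3 + 0.1840×262.7 + 0.1517×162.9 + 0.1522×103.7 + 0.1327×35.6 = 195.7741 per 1 000.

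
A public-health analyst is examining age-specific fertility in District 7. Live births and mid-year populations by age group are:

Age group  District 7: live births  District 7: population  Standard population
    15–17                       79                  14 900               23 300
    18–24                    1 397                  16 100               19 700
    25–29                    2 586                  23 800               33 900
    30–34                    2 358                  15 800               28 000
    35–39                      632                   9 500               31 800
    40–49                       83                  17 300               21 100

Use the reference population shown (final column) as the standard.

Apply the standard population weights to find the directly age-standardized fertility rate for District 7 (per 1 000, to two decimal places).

Age-specific rates per 1 000 for District 7: 5.302, 86.770, 108.655, 149.241, 66.526, 4.798.
Standard total = 157 800; weights = 0.1477, 0.1248, 0.2148, 0.1774, 0.2015, 0.1337.
Standardized rate: 0.1477×5.302 + 0.1248×86.770 + 0.2148×108.655 + 0.1774×149.241 + 0.2015×66.526 + 0.1337×4.798 = 75.4869 per 1 000.

75.49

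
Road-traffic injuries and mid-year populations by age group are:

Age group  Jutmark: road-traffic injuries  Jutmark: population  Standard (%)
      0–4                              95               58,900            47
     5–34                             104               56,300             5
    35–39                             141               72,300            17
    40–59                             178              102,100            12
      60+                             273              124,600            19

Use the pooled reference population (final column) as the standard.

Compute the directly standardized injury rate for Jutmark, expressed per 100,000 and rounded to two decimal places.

Age-specific rates per 100,000 for Jutmark: 161.29, 184.72, 195.02, 174.34, 219.10.
Standard weights: 0.47, 0.05, 0.17, 0.12, 0.19.
Standardized rate: 0.4700×161.29 + 0.0500×184.72 + 0.1700×195.02 + 0.1200×174.34 + 0.1900×219.10 = 180.7461 per 100,000.

180.75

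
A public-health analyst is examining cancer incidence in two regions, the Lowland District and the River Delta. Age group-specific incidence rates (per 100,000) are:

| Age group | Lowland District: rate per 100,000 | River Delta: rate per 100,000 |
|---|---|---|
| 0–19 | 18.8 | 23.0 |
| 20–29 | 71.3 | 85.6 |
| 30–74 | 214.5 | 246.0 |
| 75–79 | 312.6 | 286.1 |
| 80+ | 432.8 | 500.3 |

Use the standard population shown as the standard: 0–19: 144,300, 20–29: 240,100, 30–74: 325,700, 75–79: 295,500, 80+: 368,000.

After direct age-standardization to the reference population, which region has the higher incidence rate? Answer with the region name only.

River Delta

Standard total = 1,373,600; weights = 0.1051, 0.1748, 0.2371, 0.2151, 0.2679.
The Lowland District: 0.1051×18.8 + 0.1748×71.3 + 0.2371×214.5 + 0.2151×312.6 + 0.2679×432.8 = 248.4991 per 100,000.
The River Delta: 0.1051×23.0 + 0.1748×85.6 + 0.2371×246.0 + 0.2151×286.1 + 0.2679×500.3 = 271.2919 per 100,000.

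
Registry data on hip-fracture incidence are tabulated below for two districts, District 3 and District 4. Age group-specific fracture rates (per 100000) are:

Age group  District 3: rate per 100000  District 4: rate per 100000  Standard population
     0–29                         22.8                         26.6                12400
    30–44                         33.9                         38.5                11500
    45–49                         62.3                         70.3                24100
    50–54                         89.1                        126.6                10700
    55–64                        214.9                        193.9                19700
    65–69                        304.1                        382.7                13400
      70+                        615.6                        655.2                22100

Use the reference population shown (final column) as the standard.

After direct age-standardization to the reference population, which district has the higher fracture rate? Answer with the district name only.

District 4

Standard total = 113900; weights = 0.1089, 0.1010, 0.2116, 0.0939, 0.1730, 0.1176, 0.1940.
District 3: 0.1089×22.8 + 0.1010×33.9 + 0.2116×62.3 + 0.0939×89.1 + 0.1730×214.9 + 0.1176×304.1 + 0.1940×615.6 = 219.8472 per 100000.
District 4: 0.1089×26.6 + 0.1010×38.5 + 0.2116×70.3 + 0.0939×126.6 + 0.1730×193.9 + 0.1176×382.7 + 0.1940×655.2 = 239.2394 per 100000.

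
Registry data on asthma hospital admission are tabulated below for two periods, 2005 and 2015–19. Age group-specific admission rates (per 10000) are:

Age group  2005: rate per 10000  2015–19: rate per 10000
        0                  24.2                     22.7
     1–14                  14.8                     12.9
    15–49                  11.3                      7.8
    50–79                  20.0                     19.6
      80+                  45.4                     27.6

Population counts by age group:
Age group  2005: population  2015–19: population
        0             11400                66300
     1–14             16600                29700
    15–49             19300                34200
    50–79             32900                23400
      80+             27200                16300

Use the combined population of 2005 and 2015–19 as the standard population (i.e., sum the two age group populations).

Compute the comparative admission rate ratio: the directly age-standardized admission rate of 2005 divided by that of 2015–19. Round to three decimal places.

1.234

Combined standard total = 277300; weights = 0.2802, 0.1670, 0.1929, 0.2030, 0.1569.
2005: 0.2802×24.2 + 0.1670×14.8 + 0.1929×11.3 + 0.2030×20.0 + 0.1569×45.4 = 22.6146 per 10000.
2015–19: 0.2802×22.7 + 0.1670×12.9 + 0.1929×7.8 + 0.2030×19.6 + 0.1569×27.6 = 18.3283 per 10000.
Ratio = 22.6146 ÷ 18.3283 = 1.23386.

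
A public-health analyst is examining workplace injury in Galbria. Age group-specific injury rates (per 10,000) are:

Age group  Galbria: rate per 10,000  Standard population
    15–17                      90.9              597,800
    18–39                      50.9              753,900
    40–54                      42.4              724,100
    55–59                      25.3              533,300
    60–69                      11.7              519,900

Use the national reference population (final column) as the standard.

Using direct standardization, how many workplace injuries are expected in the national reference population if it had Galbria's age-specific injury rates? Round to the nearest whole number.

Expected workplace injuries = Σ (standard pop × age-specific rate ÷ 10,000)
= 597,800×90.9/10,000 + 753,900×50.9/10,000 + 724,100×42.4/10,000 + 533,300×25.3/10,000 + 519,900×11.7/10,000
= 5434.00 + 3837.35 + 3070.18 + 1349.25 + 608.28 = 14299.07.

14299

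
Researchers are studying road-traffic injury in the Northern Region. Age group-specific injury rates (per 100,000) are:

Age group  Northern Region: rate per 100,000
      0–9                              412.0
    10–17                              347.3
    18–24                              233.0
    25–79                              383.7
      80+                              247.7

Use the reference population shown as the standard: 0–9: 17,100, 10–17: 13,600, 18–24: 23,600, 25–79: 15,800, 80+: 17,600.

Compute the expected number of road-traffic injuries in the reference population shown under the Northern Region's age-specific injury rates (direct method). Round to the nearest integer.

277

Expected road-traffic injuries = Σ (standard pop × age-specific rate ÷ 100,000)
= 17,100×412.0/100,000 + 13,600×347.3/100,000 + 23,600×233.0/100,000 + 15,800×383.7/100,000 + 17,600×247.7/100,000
= 70.45 + 47.23 + 54.99 + 60.62 + 43.60 = 276.89.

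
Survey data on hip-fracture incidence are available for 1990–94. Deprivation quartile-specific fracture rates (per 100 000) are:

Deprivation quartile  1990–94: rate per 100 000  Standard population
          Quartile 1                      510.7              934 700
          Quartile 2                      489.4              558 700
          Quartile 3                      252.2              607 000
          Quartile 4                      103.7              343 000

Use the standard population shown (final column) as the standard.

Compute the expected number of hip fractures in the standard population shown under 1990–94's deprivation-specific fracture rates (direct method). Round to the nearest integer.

Expected hip fractures = Σ (standard pop × deprivation-specific rate ÷ 100 000)
= 934 700×510.7/100 000 + 558 700×489.4/100 000 + 607 000×252.2/100 000 + 343 000×103.7/100 000
= 4773.51 + 2734.28 + 1530.85 + 355.69 = 9394.34.

9394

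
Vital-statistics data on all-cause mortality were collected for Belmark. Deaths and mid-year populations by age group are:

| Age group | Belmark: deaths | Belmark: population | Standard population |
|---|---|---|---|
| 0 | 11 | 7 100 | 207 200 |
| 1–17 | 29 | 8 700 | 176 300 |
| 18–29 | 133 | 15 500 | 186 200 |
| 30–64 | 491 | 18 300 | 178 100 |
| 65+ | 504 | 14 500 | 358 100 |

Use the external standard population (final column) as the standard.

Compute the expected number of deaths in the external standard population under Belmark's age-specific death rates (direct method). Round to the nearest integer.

19732

Age-specific rates per 100 000 for Belmark: 154.93, 333.33, 858.06, 2683.06, 3475.86.
Expected deaths = Σ (standard pop × age-specific rate ÷ 100 000)
= 207 200×154.93/100 000 + 176 300×333.33/100 000 + 186 200×858.06/100 000 + 178 100×2683.06/100 000 + 358 100×3475.86/100 000
= 321.01 + 587.67 + 1597.72 + 4778.53 + 12447.06 = 19731.99.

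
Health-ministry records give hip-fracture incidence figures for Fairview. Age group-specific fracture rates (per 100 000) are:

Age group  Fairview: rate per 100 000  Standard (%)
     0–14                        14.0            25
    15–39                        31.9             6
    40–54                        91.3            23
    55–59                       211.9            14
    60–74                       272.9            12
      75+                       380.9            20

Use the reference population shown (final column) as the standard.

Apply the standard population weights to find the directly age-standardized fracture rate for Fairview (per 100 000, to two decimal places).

165.01

Standard weights: 0.25, 0.06, 0.23, 0.14, 0.12, 0.20.
Standardized rate: 0.2500×14.0 + 0.0600×31.9 + 0.2300×91.3 + 0.1400×211.9 + 0.1200×272.9 + 0.2000×380.9 = 165.0070 per 100 000.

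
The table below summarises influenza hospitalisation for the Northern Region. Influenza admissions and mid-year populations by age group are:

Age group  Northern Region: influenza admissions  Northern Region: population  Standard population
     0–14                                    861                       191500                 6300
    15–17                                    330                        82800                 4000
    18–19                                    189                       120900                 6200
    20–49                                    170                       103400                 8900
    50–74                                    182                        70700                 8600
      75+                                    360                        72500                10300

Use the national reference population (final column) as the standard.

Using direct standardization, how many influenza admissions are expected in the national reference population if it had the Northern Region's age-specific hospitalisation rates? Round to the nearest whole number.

142

Age-specific rates per 100000 for the Northern Region: 449.61, 398.55, 156.33, 164.41, 257.43, 496.55.
Expected influenza admissions = Σ (standard pop × age-specific rate ÷ 100000)
= 6300×449.61/100000 + 4000×398.55/100000 + 6200×156.33/100000 + 8900×164.41/100000 + 8600×257.43/100000 + 10300×496.55/100000
= 28.33 + 15.94 + 9.69 + 14.63 + 22.14 + 51.14 = 141.88.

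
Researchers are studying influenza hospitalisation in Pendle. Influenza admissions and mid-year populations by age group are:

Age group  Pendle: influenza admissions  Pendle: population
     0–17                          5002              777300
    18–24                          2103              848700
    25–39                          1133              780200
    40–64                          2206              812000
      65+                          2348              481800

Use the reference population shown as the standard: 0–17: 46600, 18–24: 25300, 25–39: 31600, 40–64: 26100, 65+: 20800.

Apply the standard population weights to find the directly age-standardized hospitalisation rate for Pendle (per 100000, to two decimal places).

386.12

Age-specific rates per 100000 for Pendle: 643.51, 247.79, 145.22, 271.67, 487.34.
Standard total = 150400; weights = 0.3098, 0.1682, 0.2101, 0.1735, 0.1383.
Standardized rate: 0.3098×643.51 + 0.1682×247.79 + 0.2101×145.22 + 0.1735×271.67 + 0.1383×487.34 = 386.1233 per 100000.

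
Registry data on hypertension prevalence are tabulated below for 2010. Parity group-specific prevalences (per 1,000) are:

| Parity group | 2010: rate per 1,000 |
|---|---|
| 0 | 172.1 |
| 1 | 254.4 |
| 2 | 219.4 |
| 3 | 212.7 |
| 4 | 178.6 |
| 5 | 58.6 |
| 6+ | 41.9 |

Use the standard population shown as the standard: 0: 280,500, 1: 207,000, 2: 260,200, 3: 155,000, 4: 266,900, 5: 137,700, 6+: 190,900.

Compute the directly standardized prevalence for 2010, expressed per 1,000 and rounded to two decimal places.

Standard total = 1,498,200; weights = 0.1872, 0.1382, 0.1737, 0.1035, 0.1781, 0.0919, 0.1274.
Standardized rate: 0.1872×172.1 + 0.1382×254.4 + 0.1737×219.4 + 0.1035×212.7 + 0.1781×178.6 + 0.0919×58.6 + 0.1274×41.9 = 170.0224 per 1,000.

170.02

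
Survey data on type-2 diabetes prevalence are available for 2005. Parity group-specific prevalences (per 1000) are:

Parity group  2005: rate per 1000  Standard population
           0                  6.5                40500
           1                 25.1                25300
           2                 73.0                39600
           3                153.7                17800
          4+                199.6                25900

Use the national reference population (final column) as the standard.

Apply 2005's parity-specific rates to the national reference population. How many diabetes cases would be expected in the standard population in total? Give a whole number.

Expected diabetes cases = Σ (standard pop × parity-specific rate ÷ 1000)
= 40500×6.5/1000 + 25300×25.1/1000 + 39600×73.0/1000 + 17800×153.7/1000 + 25900×199.6/1000
= 263.25 + 635.03 + 2890.80 + 2735.86 + 5169.64 = 11694.58.

11695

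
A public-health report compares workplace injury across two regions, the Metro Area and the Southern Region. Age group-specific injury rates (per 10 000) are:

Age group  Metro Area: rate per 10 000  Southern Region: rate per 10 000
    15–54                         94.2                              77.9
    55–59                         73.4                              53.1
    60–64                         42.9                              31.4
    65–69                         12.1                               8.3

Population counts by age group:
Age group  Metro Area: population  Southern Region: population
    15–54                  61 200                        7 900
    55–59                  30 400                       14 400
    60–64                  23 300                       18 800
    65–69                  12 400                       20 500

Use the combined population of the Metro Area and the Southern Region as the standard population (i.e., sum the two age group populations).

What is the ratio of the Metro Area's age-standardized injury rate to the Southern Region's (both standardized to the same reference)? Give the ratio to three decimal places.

Combined standard total = 188 900; weights = 0.3658, 0.2372, 0.2229, 0.1742.
The Metro Area: 0.3658×94.2 + 0.2372×73.4 + 0.2229×42.9 + 0.1742×12.1 = 63.5348 per 10 000.
The Southern Region: 0.3658×77.9 + 0.2372×53.1 + 0.2229×31.4 + 0.1742×8.3 = 49.5330 per 10 000.
Ratio = 63.5348 ÷ 49.5330 = 1.28268.

1.283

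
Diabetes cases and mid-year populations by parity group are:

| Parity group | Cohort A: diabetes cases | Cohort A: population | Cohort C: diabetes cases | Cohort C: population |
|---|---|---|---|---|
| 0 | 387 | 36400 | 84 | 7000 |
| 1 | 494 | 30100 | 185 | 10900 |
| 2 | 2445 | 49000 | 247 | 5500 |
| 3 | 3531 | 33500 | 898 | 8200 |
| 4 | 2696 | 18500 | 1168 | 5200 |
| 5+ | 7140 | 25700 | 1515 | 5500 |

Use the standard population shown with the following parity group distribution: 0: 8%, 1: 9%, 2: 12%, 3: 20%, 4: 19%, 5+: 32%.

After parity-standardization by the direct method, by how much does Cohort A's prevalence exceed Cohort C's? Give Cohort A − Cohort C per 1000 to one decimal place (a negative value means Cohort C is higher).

-14.6

Parity-specific rates per 1000 for Cohort A: 10.632, 16.412, 49.898, 105.403, 145.730, 277.821.
For Cohort C: 12.000, 16.972, 44.909, 109.512, 224.615, 275.455.
Standard weights: 0.08, 0.09, 0.12, 0.20, 0.19, 0.32.
Cohort A: 0.0800×10.632 + 0.0900×16.412 + 0.1200×49.898 + 0.2000×105.403 + 0.1900×145.730 + 0.3200×277.821 = 145.9874 per 1000.
Cohort C: 0.0800×12.000 + 0.0900×16.972 + 0.1200×44.909 + 0.2000×109.512 + 0.1900×224.615 + 0.3200×275.455 = 160.6014 per 1000.
Difference = 145.9874 − 160.6014 = -14.6141.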